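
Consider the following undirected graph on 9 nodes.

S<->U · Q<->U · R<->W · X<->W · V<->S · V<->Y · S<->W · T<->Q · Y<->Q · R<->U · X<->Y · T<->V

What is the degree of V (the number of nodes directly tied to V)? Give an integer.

V is directly tied to S, T, and Y. That is 3 neighbors, so the degree of V is 3.

3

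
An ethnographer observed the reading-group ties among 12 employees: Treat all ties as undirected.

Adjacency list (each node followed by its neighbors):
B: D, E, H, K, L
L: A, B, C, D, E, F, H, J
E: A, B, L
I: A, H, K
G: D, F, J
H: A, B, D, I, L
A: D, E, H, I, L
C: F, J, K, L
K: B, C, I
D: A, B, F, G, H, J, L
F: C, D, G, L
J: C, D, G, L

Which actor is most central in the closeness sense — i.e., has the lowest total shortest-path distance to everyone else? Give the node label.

L

Farness (sum of distances to all others) for each node — A:17, B:17, C:18, D:15, E:20, F:19, G:22, H:17, I:22, J:19, K:20, L:14.
The smallest farness is 14, for L, so L has the highest closeness.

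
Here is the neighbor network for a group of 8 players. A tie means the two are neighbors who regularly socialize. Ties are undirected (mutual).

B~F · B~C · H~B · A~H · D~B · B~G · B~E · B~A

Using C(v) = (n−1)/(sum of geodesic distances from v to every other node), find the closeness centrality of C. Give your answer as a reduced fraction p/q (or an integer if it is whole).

Distances from C: A:2, B:1, D:2, E:2, F:2, G:2, H:2. Sum = 13.
n = 8, so closeness = 7/13.

7/13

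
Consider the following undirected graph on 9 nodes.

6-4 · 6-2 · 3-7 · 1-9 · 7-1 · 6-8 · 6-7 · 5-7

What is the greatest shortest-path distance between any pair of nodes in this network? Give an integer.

Eccentricity of each node (its greatest distance to any other): 1:3, 2:4, 3:3, 4:4, 5:3, 6:3, 7:2, 8:4, 9:4.
The maximum eccentricity is 4, realized for instance by the pair 2–9 via 2 – 6 – 7 – 1 – 9. So the diameter is 4.

4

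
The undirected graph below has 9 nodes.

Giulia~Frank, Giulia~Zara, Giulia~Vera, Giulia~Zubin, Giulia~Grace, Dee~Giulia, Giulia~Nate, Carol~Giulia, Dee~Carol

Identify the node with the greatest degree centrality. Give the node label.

Giulia

Degrees — Carol:2, Dee:2, Frank:1, Giulia:8, Grace:1, Nate:1, Vera:1, Zara:1, Zubin:1.
The maximum is 8, attained only by Giulia.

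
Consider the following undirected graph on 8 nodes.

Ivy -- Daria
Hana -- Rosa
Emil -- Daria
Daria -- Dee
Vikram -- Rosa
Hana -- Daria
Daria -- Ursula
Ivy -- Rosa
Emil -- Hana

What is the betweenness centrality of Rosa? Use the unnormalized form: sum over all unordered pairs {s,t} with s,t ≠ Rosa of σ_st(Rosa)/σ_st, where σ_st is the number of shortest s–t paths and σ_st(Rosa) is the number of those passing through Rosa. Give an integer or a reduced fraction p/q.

13/2

Pairs whose geodesics pass through Rosa — Emil–Vikram: 1; Ursula–Vikram: 2/2; Dee–Vikram: 2/2; Hana–Ivy: 1/2; Hana–Vikram: 1; Ivy–Vikram: 1; Vikram–Daria: 2/2.
All other pairs contribute 0.
Summing the contributions gives betweenness(Rosa) = 13/2.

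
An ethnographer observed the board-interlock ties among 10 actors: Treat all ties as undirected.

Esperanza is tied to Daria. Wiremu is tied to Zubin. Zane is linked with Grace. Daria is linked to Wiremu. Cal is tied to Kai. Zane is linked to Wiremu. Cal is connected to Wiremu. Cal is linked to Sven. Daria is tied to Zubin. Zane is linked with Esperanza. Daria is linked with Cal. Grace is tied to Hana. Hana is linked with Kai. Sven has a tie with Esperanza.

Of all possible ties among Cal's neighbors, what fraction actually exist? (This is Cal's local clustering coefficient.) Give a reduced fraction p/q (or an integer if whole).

Cal's neighbors: Daria, Kai, Sven, and Wiremu (k = 4).
Possible neighbor pairs: C(4,2) = 6. Edges among them: Daria–Wiremu → e = 1.
Clustering(Cal) = 1/6.

1/6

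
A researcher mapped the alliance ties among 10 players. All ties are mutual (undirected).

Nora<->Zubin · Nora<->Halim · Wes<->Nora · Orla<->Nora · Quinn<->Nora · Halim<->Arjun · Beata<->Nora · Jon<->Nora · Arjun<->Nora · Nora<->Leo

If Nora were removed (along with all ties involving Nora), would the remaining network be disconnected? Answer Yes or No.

Yes

Removing Nora leaves {Orla} with no path to {Arjun and Halim}, so the network splits into 8 components. Nora is a cut vertex.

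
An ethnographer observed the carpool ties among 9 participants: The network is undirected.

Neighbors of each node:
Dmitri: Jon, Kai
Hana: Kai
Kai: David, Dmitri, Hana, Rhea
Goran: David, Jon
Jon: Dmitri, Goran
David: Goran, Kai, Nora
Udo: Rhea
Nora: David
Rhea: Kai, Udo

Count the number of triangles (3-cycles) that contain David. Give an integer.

David's neighbors are Goran, Kai, and Nora, but none of them are tied to each other, so no triangle contains David.

0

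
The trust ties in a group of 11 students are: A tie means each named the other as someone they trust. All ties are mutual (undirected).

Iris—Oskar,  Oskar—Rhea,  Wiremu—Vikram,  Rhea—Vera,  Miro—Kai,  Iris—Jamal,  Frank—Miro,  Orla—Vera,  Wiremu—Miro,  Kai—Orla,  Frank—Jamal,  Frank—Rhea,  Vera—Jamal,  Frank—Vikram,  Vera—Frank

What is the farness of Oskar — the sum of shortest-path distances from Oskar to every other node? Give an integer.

25

Distances from Oskar: Frank:2, Iris:1, Jamal:2, Kai:4, Miro:3, Orla:3, Rhea:1, Vera:2, Vikram:3, Wiremu:4.
Sum = 2 + 1 + 2 + 4 + 3 + 3 + 1 + 2 + 3 + 4 = 25.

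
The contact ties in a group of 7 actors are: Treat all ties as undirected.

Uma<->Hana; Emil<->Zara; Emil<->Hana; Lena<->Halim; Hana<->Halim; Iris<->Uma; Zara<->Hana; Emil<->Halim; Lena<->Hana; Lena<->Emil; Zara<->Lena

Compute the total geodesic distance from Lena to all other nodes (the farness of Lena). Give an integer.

9

Distances from Lena: Emil:1, Halim:1, Hana:1, Iris:3, Uma:2, Zara:1.
Sum = 1 + 1 + 1 + 3 + 2 + 1 = 9.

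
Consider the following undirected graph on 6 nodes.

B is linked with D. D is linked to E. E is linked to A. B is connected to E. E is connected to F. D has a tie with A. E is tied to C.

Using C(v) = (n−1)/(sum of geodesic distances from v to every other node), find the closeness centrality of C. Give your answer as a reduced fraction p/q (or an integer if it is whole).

Distances from C: A:2, B:2, D:2, E:1, F:2. Sum = 9.
n = 6, so closeness = 5/9.

5/9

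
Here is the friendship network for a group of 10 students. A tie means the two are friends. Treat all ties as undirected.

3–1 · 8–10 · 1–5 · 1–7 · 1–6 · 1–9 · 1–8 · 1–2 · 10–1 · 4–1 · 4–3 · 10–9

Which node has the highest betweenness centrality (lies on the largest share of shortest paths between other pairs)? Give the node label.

Unnormalized betweenness of each node: 1:65/2, 2:0, 3:0, 4:0, 5:0, 6:0, 7:0, 8:0, 9:0, 10:1/2.
1 has the largest value, 65/2, making it the main broker — the node through which the most shortest paths run.

1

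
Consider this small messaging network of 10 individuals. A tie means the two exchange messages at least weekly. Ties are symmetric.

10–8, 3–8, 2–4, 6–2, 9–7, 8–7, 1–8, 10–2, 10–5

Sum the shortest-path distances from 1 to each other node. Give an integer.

24

Distances from 1: 2:3, 3:2, 4:4, 5:3, 6:4, 7:2, 8:1, 9:3, 10:2.
Sum = 3 + 2 + 4 + 3 + 4 + 2 + 1 + 3 + 2 = 24.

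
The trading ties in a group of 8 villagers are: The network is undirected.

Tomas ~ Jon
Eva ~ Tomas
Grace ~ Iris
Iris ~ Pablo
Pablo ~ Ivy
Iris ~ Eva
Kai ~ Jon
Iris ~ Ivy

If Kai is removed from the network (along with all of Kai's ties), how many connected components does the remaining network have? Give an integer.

Kai's neighbors (Jon) remain reachable from one another through other ties, so the rest of the network stays in one piece.

1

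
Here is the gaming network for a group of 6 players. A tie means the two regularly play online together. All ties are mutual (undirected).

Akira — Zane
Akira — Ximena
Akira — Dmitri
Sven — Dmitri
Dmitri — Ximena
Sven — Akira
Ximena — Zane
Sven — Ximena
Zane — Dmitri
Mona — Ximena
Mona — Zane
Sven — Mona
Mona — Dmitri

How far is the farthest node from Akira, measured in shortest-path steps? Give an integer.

2

Distances from Akira: Dmitri:1, Mona:2, Sven:1, Ximena:1, Zane:1.
The largest is 2 (to Mona), so the eccentricity of Akira is 2.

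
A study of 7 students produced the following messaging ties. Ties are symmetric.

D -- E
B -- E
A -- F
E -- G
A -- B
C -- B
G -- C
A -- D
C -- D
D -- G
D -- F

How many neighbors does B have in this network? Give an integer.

3

B is directly tied to A, C, and E. That is 3 neighbors, so the degree of B is 3.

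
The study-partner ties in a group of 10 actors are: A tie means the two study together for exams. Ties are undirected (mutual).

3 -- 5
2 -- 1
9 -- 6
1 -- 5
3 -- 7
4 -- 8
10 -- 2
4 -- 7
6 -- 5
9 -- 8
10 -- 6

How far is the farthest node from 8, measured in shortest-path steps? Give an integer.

Distances from 8: 1:4, 2:4, 3:3, 4:1, 5:3, 6:2, 7:2, 9:1, 10:3.
The largest is 4 (to 2 and 1), so the eccentricity of 8 is 4.

4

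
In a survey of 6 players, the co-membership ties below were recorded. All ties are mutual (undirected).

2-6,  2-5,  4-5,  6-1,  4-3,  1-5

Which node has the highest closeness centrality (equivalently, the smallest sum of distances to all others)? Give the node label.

5

Farness (sum of distances to all others) for each node — 1:9, 2:9, 3:13, 4:9, 5:7, 6:11.
The smallest farness is 7, for 5, so 5 has the highest closeness.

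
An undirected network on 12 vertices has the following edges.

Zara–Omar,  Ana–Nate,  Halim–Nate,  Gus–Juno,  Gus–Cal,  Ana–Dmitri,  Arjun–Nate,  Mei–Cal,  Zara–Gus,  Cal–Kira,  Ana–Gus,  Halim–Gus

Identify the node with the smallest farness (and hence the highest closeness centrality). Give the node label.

Farness (sum of distances to all others) for each node — Ana:22, Arjun:38, Cal:24, Dmitri:32, Gus:18, Halim:24, Juno:28, Kira:34, Mei:34, Nate:28, Omar:36, Zara:26.
The smallest farness is 18, for Gus, so Gus has the highest closeness.

Gus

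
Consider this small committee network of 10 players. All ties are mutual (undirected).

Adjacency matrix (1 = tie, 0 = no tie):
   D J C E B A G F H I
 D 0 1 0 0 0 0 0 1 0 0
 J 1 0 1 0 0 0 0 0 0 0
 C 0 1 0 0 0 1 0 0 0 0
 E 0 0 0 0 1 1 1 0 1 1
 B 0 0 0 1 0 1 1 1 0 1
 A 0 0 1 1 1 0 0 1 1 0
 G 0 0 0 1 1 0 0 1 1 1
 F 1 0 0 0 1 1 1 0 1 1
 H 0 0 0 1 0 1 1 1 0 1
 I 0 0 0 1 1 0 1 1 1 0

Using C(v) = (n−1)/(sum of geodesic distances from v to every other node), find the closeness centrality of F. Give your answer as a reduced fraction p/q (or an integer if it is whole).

Distances from F: A:1, B:1, C:2, D:1, E:2, G:1, H:1, I:1, J:2. Sum = 12.
n = 10, so closeness = 9/12 = 3/4.

3/4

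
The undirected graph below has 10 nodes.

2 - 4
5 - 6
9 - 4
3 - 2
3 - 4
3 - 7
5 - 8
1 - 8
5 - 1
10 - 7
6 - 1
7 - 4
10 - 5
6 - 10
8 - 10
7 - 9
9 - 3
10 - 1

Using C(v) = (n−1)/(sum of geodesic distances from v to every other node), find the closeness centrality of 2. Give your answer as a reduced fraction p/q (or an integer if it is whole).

Distances from 2: 1:4, 3:1, 4:1, 5:4, 6:4, 7:2, 8:4, 9:2, 10:3. Sum = 25.
n = 10, so closeness = 9/25.

9/25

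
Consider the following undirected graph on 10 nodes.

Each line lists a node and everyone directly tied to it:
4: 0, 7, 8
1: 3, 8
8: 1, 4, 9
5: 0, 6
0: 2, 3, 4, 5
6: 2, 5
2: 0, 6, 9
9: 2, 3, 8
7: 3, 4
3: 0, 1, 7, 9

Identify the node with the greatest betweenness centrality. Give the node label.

0

Unnormalized betweenness of each node: 0:182/15, 1:1/2, 2:371/60, 3:541/60, 4:71/15, 5:119/60, 6:5/6, 7:1/2, 8:37/12, 9:151/30.
0 has the largest value, 182/15, making it the main broker — the node through which the most shortest paths run.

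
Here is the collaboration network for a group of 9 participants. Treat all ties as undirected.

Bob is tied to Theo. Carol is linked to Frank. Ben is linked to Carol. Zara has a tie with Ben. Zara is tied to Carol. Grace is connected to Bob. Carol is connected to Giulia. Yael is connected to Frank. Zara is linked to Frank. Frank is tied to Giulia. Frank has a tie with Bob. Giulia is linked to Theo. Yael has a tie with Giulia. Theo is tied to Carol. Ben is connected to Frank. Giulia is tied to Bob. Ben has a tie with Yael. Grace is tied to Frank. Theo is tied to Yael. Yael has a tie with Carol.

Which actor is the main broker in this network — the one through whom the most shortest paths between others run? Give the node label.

Frank

Unnormalized betweenness of each node: Ben:1/3, Bob:7/4, Carol:35/12, Frank:25/3, Giulia:11/12, Grace:0, Theo:2/3, Yael:13/12, Zara:0.
Frank has the largest value, 25/3, making it the main broker — the node through which the most shortest paths run.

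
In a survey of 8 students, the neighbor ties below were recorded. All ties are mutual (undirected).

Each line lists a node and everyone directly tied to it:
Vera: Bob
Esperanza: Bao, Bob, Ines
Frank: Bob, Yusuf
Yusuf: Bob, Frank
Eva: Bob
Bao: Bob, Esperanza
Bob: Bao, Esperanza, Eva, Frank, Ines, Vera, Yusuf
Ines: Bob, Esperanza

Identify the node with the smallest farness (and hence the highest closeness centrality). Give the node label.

Farness (sum of distances to all others) for each node — Bao:12, Bob:7, Esperanza:11, Eva:13, Frank:12, Ines:12, Vera:13, Yusuf:12.
The smallest farness is 7, for Bob, so Bob has the highest closeness.

Bob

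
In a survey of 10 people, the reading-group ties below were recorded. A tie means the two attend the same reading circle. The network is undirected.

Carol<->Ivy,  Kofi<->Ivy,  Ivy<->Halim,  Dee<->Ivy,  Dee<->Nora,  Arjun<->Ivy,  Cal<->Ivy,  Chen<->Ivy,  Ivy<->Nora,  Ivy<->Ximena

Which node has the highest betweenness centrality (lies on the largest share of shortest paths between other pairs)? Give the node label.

Ivy

Unnormalized betweenness of each node: Arjun:0, Cal:0, Carol:0, Chen:0, Dee:0, Halim:0, Ivy:35, Kofi:0, Nora:0, Ximena:0.
Ivy has the largest value, 35, making it the main broker — the node through which the most shortest paths run.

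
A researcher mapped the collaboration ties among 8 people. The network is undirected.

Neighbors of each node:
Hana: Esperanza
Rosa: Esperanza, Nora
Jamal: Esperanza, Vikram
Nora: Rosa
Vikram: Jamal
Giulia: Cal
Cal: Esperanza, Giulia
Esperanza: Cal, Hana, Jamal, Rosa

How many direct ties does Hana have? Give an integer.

1

Hana is directly tied to Esperanza. That is 1 neighbor, so the degree of Hana is 1.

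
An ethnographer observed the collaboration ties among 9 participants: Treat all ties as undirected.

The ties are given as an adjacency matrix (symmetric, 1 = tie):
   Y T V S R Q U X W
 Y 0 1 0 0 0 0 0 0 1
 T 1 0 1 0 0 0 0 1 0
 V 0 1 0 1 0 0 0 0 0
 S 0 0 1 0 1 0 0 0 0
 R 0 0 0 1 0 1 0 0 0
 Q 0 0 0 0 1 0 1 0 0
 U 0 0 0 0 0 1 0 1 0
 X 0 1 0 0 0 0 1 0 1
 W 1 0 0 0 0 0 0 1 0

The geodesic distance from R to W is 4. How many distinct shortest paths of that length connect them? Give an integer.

The shortest distance is 4, and the only length-4 path is R–Q–U–X–W. So there is exactly 1 shortest path.

1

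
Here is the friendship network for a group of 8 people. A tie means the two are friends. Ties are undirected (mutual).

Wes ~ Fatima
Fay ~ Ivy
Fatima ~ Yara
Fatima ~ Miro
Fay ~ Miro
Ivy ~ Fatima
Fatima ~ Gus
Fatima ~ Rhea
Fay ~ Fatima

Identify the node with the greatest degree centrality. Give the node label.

Fatima

Degrees — Fatima:7, Fay:3, Gus:1, Ivy:2, Miro:2, Rhea:1, Wes:1, Yara:1.
The maximum is 7, attained only by Fatima.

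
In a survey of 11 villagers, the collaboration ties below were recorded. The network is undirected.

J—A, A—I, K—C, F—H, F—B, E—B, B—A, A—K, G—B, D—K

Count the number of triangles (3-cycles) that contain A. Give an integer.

0

A's neighbors are B, I, J, and K, but none of them are tied to each other, so no triangle contains A.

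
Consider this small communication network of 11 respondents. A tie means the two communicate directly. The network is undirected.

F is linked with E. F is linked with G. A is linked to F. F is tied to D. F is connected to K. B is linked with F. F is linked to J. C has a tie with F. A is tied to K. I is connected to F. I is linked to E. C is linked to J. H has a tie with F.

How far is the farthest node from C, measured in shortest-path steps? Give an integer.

Distances from C: A:2, B:2, D:2, E:2, F:1, G:2, H:2, I:2, J:1, K:2.
The largest is 2 (to H, G, A, K, D, I, E, and B), so the eccentricity of C is 2.

2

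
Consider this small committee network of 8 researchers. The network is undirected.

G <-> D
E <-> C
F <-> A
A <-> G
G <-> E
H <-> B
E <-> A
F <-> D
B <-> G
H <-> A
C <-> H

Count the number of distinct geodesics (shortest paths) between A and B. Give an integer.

The shortest distance is 2. The length-2 paths are: A–G–B; A–H–B.
That gives 2 distinct shortest paths.

2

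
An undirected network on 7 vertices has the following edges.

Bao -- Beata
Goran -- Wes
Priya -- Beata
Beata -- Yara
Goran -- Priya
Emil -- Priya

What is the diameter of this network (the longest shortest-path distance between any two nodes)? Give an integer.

Eccentricity of each node (its greatest distance to any other): Bao:4, Beata:3, Emil:3, Goran:3, Priya:2, Wes:4, Yara:4.
The maximum eccentricity is 4, realized for instance by the pair Bao–Wes via Bao – Beata – Priya – Goran – Wes. So the diameter is 4.

4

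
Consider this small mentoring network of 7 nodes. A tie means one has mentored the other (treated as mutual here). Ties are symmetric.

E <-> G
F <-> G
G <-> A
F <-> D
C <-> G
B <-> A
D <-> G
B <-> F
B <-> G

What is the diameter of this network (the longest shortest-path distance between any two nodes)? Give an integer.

2

Eccentricity of each node (its greatest distance to any other): A:2, B:2, C:2, D:2, E:2, F:2, G:1.
The maximum eccentricity is 2, realized for instance by the pair E–A via E – G – A. So the diameter is 2.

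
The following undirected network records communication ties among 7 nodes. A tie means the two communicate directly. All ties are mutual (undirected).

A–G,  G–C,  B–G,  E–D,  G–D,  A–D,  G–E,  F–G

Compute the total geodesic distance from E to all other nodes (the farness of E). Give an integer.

Distances from E: A:2, B:2, C:2, D:1, F:2, G:1.
Sum = 2 + 2 + 2 + 1 + 2 + 1 = 10.

10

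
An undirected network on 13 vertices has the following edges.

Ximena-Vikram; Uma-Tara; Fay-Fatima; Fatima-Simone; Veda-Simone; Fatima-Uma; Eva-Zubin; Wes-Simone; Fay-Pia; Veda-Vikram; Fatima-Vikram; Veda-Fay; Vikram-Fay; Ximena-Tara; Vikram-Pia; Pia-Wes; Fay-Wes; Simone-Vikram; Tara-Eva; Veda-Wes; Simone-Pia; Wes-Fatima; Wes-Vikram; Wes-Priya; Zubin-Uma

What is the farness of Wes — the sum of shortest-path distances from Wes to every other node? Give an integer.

21

Distances from Wes: Eva:4, Fatima:1, Fay:1, Pia:1, Priya:1, Simone:1, Tara:3, Uma:2, Veda:1, Vikram:1, Ximena:2, Zubin:3.
Sum = 4 + 1 + 1 + 1 + 1 + 1 + 3 + 2 + 1 + 1 + 2 + 3 = 21.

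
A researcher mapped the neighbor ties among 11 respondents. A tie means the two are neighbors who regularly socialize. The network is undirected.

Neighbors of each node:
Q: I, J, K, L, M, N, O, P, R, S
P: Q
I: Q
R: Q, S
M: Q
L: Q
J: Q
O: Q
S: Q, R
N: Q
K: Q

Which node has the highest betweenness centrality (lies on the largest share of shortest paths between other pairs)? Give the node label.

Unnormalized betweenness of each node: I:0, J:0, K:0, L:0, M:0, N:0, O:0, P:0, Q:44, R:0, S:0.
Q has the largest value, 44, making it the main broker — the node through which the most shortest paths run.

Q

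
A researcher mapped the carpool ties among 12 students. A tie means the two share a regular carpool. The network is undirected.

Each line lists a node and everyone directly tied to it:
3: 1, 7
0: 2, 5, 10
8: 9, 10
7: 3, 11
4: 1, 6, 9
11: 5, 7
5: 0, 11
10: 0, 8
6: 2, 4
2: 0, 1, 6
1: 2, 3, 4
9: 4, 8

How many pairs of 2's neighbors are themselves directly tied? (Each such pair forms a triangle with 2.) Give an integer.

2's neighbors are 0, 1, and 6, but none of them are tied to each other, so no triangle contains 2.

0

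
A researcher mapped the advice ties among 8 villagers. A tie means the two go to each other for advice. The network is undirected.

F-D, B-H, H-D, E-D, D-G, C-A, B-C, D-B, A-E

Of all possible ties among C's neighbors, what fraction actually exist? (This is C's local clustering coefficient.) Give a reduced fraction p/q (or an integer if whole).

0

C's neighbors: A and B (k = 2).
Possible neighbor pairs: C(2,2) = 1. Edges among them: none → e = 0.
Clustering(C) = 0/1.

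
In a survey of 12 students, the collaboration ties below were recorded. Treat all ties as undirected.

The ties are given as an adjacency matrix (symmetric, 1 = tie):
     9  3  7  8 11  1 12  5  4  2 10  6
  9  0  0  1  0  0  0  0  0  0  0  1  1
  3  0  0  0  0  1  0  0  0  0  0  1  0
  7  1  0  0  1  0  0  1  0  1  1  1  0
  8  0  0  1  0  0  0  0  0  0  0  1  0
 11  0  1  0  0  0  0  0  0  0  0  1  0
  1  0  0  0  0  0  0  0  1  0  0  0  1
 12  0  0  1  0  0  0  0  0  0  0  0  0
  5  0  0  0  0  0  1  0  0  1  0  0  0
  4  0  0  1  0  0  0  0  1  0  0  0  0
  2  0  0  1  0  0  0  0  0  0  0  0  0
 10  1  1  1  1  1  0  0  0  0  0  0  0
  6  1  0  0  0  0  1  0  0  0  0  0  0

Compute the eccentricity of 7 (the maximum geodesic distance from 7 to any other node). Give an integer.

Distances from 7: 1:3, 2:1, 3:2, 4:1, 5:2, 6:2, 8:1, 9:1, 10:1, 11:2, 12:1.
The largest is 3 (to 1), so the eccentricity of 7 is 3.

3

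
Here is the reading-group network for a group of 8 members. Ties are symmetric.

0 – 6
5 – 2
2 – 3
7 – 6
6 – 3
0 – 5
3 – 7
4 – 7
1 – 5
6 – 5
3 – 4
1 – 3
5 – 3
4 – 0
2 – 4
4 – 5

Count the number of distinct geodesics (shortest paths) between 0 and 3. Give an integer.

3

The shortest distance is 2. The length-2 paths are: 0–4–3; 0–6–3; 0–5–3.
That gives 3 distinct shortest paths.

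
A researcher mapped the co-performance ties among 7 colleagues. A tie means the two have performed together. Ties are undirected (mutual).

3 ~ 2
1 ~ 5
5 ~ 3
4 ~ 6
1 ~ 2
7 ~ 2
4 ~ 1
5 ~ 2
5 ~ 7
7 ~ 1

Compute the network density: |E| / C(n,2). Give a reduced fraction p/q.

10/21

There are 10 edges and 7 nodes, so the maximum possible is C(7,2) = 21.
Density = 10/21.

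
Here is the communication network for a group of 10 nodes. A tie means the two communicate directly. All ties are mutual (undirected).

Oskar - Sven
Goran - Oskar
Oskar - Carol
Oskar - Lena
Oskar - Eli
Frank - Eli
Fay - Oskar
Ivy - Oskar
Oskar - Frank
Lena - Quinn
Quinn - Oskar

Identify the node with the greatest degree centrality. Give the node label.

Oskar

Degrees — Carol:1, Eli:2, Fay:1, Frank:2, Goran:1, Ivy:1, Lena:2, Oskar:9, Quinn:2, Sven:1.
The maximum is 9, attained only by Oskar.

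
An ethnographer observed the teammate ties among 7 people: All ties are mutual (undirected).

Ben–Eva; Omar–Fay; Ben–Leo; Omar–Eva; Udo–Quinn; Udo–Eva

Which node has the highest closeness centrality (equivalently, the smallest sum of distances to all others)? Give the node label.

Farness (sum of distances to all others) for each node — Ben:12, Eva:9, Fay:17, Leo:17, Omar:12, Quinn:17, Udo:12.
The smallest farness is 9, for Eva, so Eva has the highest closeness.

Eva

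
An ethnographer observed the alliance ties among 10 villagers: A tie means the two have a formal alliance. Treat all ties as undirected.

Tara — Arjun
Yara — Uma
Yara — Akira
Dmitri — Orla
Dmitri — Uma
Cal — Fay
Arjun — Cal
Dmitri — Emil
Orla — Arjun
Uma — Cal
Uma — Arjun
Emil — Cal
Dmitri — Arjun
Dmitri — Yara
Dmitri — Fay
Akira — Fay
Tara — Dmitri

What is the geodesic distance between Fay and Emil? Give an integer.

One shortest route is Fay – Dmitri – Emil, which uses 2 edges, and Fay and Emil are not directly tied, so nothing shorter exists. So d(Fay,Emil) = 2.

2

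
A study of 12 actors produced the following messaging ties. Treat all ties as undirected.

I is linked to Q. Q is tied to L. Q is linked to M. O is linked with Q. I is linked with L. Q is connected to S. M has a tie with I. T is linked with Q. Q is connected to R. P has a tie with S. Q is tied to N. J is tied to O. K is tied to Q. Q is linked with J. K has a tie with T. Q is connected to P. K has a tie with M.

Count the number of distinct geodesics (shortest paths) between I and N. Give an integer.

1

The shortest distance is 2, and the only length-2 path is I–Q–N. So there is exactly 1 shortest path.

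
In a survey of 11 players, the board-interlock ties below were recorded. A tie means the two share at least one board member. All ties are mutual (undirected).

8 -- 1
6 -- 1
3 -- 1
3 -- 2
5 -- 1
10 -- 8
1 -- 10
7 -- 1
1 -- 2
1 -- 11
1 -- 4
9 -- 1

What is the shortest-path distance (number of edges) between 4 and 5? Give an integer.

One shortest route is 4 – 1 – 5, which uses 2 edges, and 4 and 5 are not directly tied, so nothing shorter exists. So d(4,5) = 2.

2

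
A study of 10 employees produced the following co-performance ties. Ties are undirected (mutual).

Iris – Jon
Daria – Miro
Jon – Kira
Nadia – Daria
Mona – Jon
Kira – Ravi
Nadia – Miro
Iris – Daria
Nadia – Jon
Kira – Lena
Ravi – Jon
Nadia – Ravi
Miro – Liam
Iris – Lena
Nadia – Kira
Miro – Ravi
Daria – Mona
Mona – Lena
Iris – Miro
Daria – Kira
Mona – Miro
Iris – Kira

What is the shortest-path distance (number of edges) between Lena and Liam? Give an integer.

One shortest route is Lena – Mona – Miro – Liam, which uses 3 edges, and at distance 2 from Lena we only reach {Daria, Jon, Miro, Nadia, Ravi}, which does not include Liam. So d(Lena,Liam) = 3.

3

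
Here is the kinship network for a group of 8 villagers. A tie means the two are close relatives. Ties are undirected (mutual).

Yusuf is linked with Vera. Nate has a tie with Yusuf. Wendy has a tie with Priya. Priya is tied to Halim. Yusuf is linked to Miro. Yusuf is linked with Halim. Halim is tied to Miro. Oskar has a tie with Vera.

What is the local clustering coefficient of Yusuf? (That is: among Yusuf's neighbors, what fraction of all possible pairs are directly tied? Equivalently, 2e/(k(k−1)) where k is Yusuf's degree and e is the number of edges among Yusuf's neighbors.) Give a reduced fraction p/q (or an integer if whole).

1/6

Yusuf's neighbors: Halim, Miro, Nate, and Vera (k = 4).
Possible neighbor pairs: C(4,2) = 6. Edges among them: Halim–Miro → e = 1.
Clustering(Yusuf) = 1/6.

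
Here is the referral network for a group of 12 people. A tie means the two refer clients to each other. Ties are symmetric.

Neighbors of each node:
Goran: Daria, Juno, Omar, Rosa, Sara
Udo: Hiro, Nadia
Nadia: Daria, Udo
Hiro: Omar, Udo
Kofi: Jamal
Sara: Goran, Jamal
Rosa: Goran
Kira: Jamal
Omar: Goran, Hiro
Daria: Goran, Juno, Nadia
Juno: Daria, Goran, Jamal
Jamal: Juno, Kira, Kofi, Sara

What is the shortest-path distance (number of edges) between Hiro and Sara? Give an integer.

3

One shortest route is Hiro – Omar – Goran – Sara, which uses 3 edges, and at distance 2 from Hiro we only reach {Goran, Nadia}, which does not include Sara. So d(Hiro,Sara) = 3.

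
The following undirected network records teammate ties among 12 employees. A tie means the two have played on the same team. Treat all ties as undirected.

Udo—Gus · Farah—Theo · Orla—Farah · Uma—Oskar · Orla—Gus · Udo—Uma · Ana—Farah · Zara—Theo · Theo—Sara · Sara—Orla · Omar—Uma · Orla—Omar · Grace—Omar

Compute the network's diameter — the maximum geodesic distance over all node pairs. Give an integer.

Eccentricity of each node (its greatest distance to any other): Ana:5, Farah:4, Grace:5, Gus:4, Omar:4, Orla:3, Oskar:6, Sara:4, Theo:5, Udo:5, Uma:5, Zara:6.
The maximum eccentricity is 6, realized for instance by the pair Zara–Oskar via Zara – Theo – Farah – Orla – Omar – Uma – Oskar. So the diameter is 6.

6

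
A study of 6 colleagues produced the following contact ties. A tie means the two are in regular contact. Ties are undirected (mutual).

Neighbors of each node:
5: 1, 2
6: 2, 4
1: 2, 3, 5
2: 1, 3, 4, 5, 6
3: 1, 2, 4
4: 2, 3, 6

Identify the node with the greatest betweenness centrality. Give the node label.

Unnormalized betweenness of each node: 1:1/2, 2:9/2, 3:1/2, 4:1/2, 5:0, 6:0.
2 has the largest value, 9/2, making it the main broker — the node through which the most shortest paths run.

2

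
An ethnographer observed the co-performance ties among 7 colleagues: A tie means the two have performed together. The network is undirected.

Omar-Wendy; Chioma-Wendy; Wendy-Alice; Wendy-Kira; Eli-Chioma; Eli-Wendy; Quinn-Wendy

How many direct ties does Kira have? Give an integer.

1

Kira is directly tied to Wendy. That is 1 neighbor, so the degree of Kira is 1.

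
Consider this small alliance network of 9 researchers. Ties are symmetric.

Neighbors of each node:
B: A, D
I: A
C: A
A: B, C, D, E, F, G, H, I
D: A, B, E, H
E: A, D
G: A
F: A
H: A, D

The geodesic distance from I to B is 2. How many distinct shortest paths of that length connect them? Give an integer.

The shortest distance is 2, and the only length-2 path is I–A–B. So there is exactly 1 shortest path.

1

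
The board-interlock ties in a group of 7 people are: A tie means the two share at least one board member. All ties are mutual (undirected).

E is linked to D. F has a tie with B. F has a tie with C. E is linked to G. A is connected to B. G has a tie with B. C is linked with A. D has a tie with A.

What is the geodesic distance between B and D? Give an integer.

2

One shortest route is B – A – D, which uses 2 edges, and B and D are not directly tied, so nothing shorter exists. So d(B,D) = 2.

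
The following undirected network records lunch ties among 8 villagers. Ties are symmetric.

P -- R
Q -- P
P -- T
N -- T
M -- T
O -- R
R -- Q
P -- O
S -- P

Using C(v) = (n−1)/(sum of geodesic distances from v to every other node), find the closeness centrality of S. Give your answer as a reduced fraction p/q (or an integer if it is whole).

7/15

Distances from S: M:3, N:3, O:2, P:1, Q:2, R:2, T:2. Sum = 15.
n = 8, so closeness = 7/15.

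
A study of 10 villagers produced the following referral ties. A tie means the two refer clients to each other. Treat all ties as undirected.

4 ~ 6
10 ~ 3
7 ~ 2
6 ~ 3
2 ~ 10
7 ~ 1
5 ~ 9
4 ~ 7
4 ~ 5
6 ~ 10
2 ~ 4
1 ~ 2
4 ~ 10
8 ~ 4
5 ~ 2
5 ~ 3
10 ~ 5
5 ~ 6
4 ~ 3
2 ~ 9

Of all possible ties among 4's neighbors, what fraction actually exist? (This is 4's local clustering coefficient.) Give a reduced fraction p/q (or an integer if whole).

3/7

4's neighbors: 2, 3, 5, 6, 7, 8, and 10 (k = 7).
Possible neighbor pairs: C(7,2) = 21. Edges among them: 2–5, 2–7, 2–10, 3–5, 3–6, 3–10, 5–6, 5–10, 6–10 → e = 9.
Clustering(4) = 9/21 = 3/7.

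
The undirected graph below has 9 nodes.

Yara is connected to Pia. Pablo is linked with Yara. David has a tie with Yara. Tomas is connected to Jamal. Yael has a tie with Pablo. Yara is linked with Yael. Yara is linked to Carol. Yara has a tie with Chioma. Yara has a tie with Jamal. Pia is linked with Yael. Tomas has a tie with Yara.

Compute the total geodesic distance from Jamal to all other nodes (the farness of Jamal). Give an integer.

Distances from Jamal: Carol:2, Chioma:2, David:2, Pablo:2, Pia:2, Tomas:1, Yael:2, Yara:1.
Sum = 2 + 2 + 2 + 2 + 2 + 1 + 2 + 1 = 14.

14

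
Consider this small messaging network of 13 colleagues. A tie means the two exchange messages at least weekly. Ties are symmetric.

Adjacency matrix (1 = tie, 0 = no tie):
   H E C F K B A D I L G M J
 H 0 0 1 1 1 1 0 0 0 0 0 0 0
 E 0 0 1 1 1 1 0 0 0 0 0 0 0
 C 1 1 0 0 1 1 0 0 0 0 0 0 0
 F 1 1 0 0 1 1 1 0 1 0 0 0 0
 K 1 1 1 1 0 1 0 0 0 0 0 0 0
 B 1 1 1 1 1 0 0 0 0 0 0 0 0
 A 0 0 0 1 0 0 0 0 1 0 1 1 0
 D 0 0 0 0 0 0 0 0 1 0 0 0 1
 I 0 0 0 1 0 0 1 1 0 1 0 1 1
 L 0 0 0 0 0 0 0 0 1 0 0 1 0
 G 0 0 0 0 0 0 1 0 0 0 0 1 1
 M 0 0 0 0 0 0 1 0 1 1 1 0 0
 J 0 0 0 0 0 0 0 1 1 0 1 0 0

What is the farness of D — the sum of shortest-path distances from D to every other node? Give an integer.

28

Distances from D: A:2, B:3, C:4, E:3, F:2, G:2, H:3, I:1, J:1, K:3, L:2, M:2.
Sum = 2 + 3 + 4 + 3 + 2 + 2 + 3 + 1 + 1 + 3 + 2 + 2 = 28.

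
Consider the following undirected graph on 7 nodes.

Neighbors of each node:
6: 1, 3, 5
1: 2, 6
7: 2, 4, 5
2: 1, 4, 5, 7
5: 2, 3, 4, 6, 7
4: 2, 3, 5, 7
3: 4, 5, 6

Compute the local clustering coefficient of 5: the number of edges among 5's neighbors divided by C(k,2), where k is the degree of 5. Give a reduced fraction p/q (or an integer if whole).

5's neighbors: 2, 3, 4, 6, and 7 (k = 5).
Possible neighbor pairs: C(5,2) = 10. Edges among them: 2–4, 2–7, 3–4, 3–6, 4–7 → e = 5.
Clustering(5) = 5/10 = 1/2.

1/2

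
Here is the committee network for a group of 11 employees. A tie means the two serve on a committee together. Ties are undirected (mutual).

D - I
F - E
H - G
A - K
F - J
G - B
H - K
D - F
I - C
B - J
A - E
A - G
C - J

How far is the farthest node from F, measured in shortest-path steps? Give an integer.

Distances from F: A:2, B:2, C:2, D:1, E:1, G:3, H:4, I:2, J:1, K:3.
The largest is 4 (to H), so the eccentricity of F is 4.

4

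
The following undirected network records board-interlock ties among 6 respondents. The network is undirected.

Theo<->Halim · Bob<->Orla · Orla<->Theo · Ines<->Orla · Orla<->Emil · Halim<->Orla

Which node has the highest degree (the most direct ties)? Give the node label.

Orla

Degrees — Bob:1, Emil:1, Halim:2, Ines:1, Orla:5, Theo:2.
The maximum is 5, attained only by Orla.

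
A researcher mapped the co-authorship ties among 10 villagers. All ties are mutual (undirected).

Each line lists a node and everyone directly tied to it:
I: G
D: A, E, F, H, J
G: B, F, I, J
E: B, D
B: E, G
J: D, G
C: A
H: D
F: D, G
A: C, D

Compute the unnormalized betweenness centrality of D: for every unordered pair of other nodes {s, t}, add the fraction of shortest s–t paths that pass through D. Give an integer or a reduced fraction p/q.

Pairs whose geodesics pass through D — C–F: 1; C–J: 1; C–I: 2/2; C–B: 1; C–E: 1; C–G: 2/2; C–H: 1; F–J: 1/2; F–E: 1; F–A: 1; F–H: 1; J–E: 1; J–A: 1; J–H: 1 … (+9 more pairs).
All other pairs contribute 0.
Summing the contributions gives betweenness(D) = 45/2.

45/2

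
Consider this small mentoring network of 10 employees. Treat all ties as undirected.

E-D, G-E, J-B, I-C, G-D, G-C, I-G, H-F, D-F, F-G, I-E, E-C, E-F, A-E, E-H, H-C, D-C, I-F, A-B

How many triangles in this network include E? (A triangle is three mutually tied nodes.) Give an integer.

10

E's neighbors: A, C, D, F, G, H, and I.
Neighbor pairs that are themselves tied: E–C–D; E–C–G; E–C–H; E–C–I; E–D–F; E–D–G; E–F–G; E–F–H; E–F–I; E–G–I. Each forms one triangle with E, for 10 in total.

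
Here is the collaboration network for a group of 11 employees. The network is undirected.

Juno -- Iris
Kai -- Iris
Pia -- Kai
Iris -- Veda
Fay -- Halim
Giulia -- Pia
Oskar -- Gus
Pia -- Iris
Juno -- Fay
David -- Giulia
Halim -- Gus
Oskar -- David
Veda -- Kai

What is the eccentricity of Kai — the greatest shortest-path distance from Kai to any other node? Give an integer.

Distances from Kai: David:3, Fay:3, Giulia:2, Gus:5, Halim:4, Iris:1, Juno:2, Oskar:4, Pia:1, Veda:1.
The largest is 5 (to Gus), so the eccentricity of Kai is 5.

5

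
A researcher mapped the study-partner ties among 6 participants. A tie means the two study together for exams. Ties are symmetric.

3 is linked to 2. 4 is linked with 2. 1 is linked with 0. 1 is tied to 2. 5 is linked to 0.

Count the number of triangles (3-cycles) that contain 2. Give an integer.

2's neighbors are 1, 3, and 4, but none of them are tied to each other, so no triangle contains 2.

0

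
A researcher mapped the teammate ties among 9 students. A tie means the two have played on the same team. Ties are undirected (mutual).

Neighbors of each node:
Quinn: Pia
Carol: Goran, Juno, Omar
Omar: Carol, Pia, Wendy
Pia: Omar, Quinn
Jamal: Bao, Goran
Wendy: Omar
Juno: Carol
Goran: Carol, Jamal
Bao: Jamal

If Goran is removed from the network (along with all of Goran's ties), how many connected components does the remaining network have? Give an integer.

Without Goran, the remaining ties split the others into: {Carol, Juno, Omar, Pia, Quinn, Wendy}; {Bao, Jamal}.
That's 2 separate components.

2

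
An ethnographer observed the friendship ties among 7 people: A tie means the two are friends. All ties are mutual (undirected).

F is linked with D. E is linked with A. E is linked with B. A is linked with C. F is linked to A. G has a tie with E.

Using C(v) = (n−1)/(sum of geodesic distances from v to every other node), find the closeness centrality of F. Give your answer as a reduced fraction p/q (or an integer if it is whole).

1/2

Distances from F: A:1, B:3, C:2, D:1, E:2, G:3. Sum = 12.
n = 7, so closeness = 6/12 = 1/2.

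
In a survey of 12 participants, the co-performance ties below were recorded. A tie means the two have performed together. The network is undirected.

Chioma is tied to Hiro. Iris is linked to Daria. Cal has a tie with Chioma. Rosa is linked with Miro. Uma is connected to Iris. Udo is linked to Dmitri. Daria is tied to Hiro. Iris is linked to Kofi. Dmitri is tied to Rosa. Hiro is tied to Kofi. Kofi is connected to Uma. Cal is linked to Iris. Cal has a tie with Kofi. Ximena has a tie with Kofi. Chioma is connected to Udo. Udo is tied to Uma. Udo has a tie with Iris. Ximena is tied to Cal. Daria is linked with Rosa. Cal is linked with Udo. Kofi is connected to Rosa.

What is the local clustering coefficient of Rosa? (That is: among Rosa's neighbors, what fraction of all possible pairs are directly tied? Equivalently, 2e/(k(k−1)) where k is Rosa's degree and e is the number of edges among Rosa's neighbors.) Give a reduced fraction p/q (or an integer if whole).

0

Rosa's neighbors: Daria, Dmitri, Kofi, and Miro (k = 4).
Possible neighbor pairs: C(4,2) = 6. Edges among them: none → e = 0.
Clustering(Rosa) = 0/6 = 0.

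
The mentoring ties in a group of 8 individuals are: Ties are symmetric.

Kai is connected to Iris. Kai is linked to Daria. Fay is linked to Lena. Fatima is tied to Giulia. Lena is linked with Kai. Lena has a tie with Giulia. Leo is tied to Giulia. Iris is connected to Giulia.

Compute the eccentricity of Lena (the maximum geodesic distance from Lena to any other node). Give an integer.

Distances from Lena: Daria:2, Fatima:2, Fay:1, Giulia:1, Iris:2, Kai:1, Leo:2.
The largest is 2 (to Iris, Daria, Fatima, and Leo), so the eccentricity of Lena is 2.

2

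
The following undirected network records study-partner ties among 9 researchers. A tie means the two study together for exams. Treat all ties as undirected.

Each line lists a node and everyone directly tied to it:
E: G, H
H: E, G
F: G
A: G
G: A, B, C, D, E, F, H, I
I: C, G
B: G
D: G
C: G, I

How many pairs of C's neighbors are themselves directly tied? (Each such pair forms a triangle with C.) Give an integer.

1

C's neighbors: G and I.
Neighbor pairs that are themselves tied: C–G–I. Each forms one triangle with C, for 1 in total.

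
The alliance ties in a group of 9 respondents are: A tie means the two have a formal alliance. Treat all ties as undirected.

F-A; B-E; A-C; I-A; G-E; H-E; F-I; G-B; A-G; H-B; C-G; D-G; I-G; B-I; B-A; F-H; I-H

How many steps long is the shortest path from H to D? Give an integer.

3

One shortest route is H – B – G – D, which uses 3 edges, and at distance 2 from H we only reach {A, G}, which does not include D. So d(H,D) = 3.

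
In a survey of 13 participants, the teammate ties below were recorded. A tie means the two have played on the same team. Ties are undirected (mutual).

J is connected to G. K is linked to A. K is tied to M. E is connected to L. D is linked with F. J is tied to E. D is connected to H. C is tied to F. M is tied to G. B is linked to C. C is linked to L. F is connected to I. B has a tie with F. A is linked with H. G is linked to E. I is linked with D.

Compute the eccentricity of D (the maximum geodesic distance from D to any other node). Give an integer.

5

Distances from D: A:2, B:2, C:2, E:4, F:1, G:5, H:1, I:1, J:5, K:3, L:3, M:4.
The largest is 5 (to G and J), so the eccentricity of D is 5.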